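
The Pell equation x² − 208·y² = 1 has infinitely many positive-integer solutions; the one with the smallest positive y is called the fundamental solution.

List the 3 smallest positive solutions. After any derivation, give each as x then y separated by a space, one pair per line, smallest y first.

649 45
842401 58410
1093435849 75816135

√208 → a₀=14, period (2,2,1,2,2,28); ℓ=6 even so k=5
k=0  a_k=14  p_k/q_k = 14/1
k=1  a_k=2  p_k/q_k = 29/2
…
k=3  a_k=1  p_k/q_k = 101/7
k=4  a_k=2  p_k/q_k = 274/19
k=5  a_k=2  p_k/q_k = 649/45
fundamental: x₁=649, y₁=45  (since 421201 − 208·2025 = 1)
(x_2, y_2) = (649·649 + 208·45·45, 649·45 + 45·649) = (842401, 58410)
(x_3, y_3) = (649·842401 + 208·45·58410, 649·58410 + 45·842401) = (1093435849, 75816135)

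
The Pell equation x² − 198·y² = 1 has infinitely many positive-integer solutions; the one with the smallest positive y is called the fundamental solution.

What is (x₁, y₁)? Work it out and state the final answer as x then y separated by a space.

197 14

√198 → a₀=14, period (14,28); ℓ=2 even so k=1
i=0: a=14 ⇒ p=14, q=1
i=1: a=14 ⇒ p=197, q=14
fundamental: x₁=197, y₁=14  (since 38809 − 198·196 = 1)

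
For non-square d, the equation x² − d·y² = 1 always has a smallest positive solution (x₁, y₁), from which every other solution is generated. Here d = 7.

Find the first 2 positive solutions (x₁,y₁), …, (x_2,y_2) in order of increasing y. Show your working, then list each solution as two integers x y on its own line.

√7 → a₀=2, period (1,1,1,4); ℓ=4 even so k=3
a_0=2:  p_0=2·1+0=2,  q_0=2·0+1=1
a_1=1:  p_1=1·2+1=3,  q_1=1·1+0=1
a_2=1:  p_2=1·3+2=5,  q_2=1·1+1=2
a_3=1:  p_3=1·5+3=8,  q_3=1·2+1=3
(x₁, y₁) = (8, 3);  8² − 7·3² = 1 ✓
k=2:  x_2 = 8·8+7·3·3 = 127,  y_2 = 8·3+3·8 = 48

8 3
127 48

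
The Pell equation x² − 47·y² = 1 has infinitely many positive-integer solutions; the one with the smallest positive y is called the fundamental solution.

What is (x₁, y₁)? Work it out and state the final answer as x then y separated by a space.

48 7

√47 = [6; 1,5,1,12, …], period ℓ=4 (even) → k=3
a_0=6:  p_0=6·1+0=6,  q_0=6·0+1=1
a_1=1:  p_1=1·6+1=7,  q_1=1·1+0=1
a_2=5:  p_2=5·7+6=41,  q_2=5·1+1=6
a_3=1:  p_3=1·41+7=48,  q_3=1·6+1=7
(x₁, y₁) = (48, 7);  48² − 47·7² = 1 ✓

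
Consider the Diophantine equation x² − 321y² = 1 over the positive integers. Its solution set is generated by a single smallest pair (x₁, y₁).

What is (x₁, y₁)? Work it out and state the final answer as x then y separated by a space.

215 12

√321 = [17; 1,10,1,34, …], period ℓ=4 (even) → k=3
step 0: (17, 1)  from 17·(1,0) + (0,1)
step 1: (18, 1)  from 1·(17,1) + (1,0)
step 2: (197, 11)  from 10·(18,1) + (17,1)
step 3: (215, 12)  from 1·(197,11) + (18,1)
→ (215, 12).  Check: 215²=46225, 321·12²=46224, difference 1.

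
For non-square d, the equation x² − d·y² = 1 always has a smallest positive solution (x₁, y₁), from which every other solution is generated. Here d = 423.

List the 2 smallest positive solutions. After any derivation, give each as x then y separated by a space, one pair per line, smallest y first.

d=423: √d = [20; 1,1,3,4,3,1,1,40] (ℓ=8, even), read p_7/q_7
i=0: a=20 ⇒ p=20, q=1
i=1: a=1 ⇒ p=21, q=1
…
i=4: a=4 ⇒ p=617, q=30
…
i=6: a=1 ⇒ p=2612, q=127
i=7: a=1 ⇒ p=4607, q=224
fundamental: x₁=4607, y₁=224  (since 21224449 − 423·50176 = 1)
(4607+224√423)^2 = 42448897 + 2063936√423

4607 224
42448897 2063936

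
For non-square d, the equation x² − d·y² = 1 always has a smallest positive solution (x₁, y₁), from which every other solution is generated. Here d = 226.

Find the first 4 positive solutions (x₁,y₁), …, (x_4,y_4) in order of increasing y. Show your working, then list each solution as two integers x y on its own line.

451 30
406801 27060
366934051 24408090
330974107201 22016070120

√226 → a₀=15, period (30); ℓ=1 odd so k=1
step 0: (15, 1)  from 15·(1,0) + (0,1)
step 1: (451, 30)  from 30·(15,1) + (1,0)
fundamental: x₁=451, y₁=30  (since 203401 − 226·900 = 1)
n=2: (451,30)∘(451,30) = (451·451+226·30·30, 451·30+30·451) = (406801,27060)
n=3: (406801,27060)∘(451,30) = (451·406801+226·30·27060, 451·27060+30·406801) = (366934051,24408090)
n=4: (366934051,24408090)∘(451,30) = (451·366934051+226·30·24408090, 451·24408090+30·366934051) = (330974107201,22016070120)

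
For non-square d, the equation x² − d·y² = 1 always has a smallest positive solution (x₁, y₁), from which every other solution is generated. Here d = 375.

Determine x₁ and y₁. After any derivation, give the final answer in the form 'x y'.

15124 781

√375 → a₀=19, period (2,1,2,1,5,1,2,1,2,38); ℓ=10 even so k=9
k=0  a_k=19  p_k/q_k = 19/1
k=1  a_k=2  p_k/q_k = 39/2
…
k=4  a_k=1  p_k/q_k = 213/11
…
k=6  a_k=1  p_k/q_k = 1433/74
…
k=8  a_k=1  p_k/q_k = 5519/285
k=9  a_k=2  p_k/q_k = 15124/781
fundamental: x₁=15124, y₁=781  (since 228735376 − 375·609961 = 1)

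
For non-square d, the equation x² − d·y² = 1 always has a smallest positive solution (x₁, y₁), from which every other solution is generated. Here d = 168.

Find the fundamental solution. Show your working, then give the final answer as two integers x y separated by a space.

13 1

[12; 1,24] for √168; ℓ=2 ⇒ convergent index 1
a_0=12:  p_0=12·1+0=12,  q_0=12·0+1=1
a_1=1:  p_1=1·12+1=13,  q_1=1·1+0=1
→ (13, 1).  Check: 13²=169, 168·1²=168, difference 1.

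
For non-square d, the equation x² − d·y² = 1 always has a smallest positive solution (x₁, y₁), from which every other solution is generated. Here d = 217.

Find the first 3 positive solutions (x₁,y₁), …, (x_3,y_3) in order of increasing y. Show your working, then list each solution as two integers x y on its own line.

3844063 260952
29553640695937 2006231855952
227212113429087499999 15424163293772565000

√217 = [14; 1,2,1,2,1,…,2,1,28, …], period ℓ=16 (even) → k=15
k=0  a_k=14  p_k/q_k = 14/1
k=1  a_k=1  p_k/q_k = 15/1
…
k=3  a_k=1  p_k/q_k = 59/4
…
k=5  a_k=1  p_k/q_k = 221/15
…
k=7  a_k=9  p_k/q_k = 3668/249
…
k=9  a_k=9  p_k/q_k = 139163/9447
…
k=14  a_k=2  p_k/q_k = 2809702/190735
k=15  a_k=1  p_k/q_k = 3844063/260952
(x₁, y₁) = (3844063, 260952);  3844063² − 217·260952² = 1 ✓
(x_2, y_2) = (3844063·3844063 + 217·260952·260952, 3844063·260952 + 260952·3844063) = (29553640695937, 2006231855952)
(x_3, y_3) = (3844063·29553640695937 + 217·260952·2006231855952, 3844063·2006231855952 + 260952·29553640695937) = (227212113429087499999, 15424163293772565000)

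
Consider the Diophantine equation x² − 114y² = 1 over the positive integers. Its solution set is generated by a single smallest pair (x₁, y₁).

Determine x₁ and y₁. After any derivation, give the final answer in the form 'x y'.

1025 96

[10; 1,2,10,2,1,20] for √114; ℓ=6 ⇒ convergent index 5
step 0: (10, 1)  from 10·(1,0) + (0,1)
…
step 4: (694, 65)  from 2·(331,31) + (32,3)
step 5: (1025, 96)  from 1·(694,65) + (331,31)
fundamental: x₁=1025, y₁=96  (since 1050625 − 114·9216 = 1)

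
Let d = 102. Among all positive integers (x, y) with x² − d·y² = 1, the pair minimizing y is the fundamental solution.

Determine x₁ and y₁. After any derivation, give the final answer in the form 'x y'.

d=102: √d = [10; 10,20] (ℓ=2, even), read p_1/q_1
i=0: a=10 ⇒ p=10, q=1
i=1: a=10 ⇒ p=101, q=10
(x₁, y₁) = (101, 10);  101² − 102·10² = 1 ✓

101 10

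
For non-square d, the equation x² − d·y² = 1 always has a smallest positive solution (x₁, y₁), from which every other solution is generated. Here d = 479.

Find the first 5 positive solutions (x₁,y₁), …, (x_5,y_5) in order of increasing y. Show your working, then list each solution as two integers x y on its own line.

√479 → a₀=21, period (1,7,1,3,2,21,2,3,1,7,1,42); ℓ=12 even so k=11
step 0: (21, 1)  from 21·(1,0) + (0,1)
…
step 2: (175, 8)  from 7·(22,1) + (21,1)
…
step 4: (766, 35)  from 3·(197,9) + (175,8)
step 5: (1729, 79)  from 2·(766,35) + (197,9)
…
step 7: (75879, 3467)  from 2·(37075,1694) + (1729,79)
step 8: (264712, 12095)  from 3·(75879,3467) + (37075,1694)
step 9: (340591, 15562)  from 1·(264712,12095) + (75879,3467)
step 10: (2648849, 121029)  from 7·(340591,15562) + (264712,12095)
step 11: (2989440, 136591)  from 1·(2648849,121029) + (340591,15562)
fundamental: x₁=2989440, y₁=136591  (since 8936751513600 − 479·18657101281 = 1)
k=2:  x_2 = 2989440·2989440+479·136591·136591 = 17873503027199,  y_2 = 2989440·136591+136591·2989440 = 816661198080
k=3:  x_3 = 2989440·17873503027199+479·136591·816661198080 = 106863529779256567680,  y_3 = 2989440·816661198080+136591·17873503027199 = 4882719303976413809
k=4:  x_4 = 2989440·106863529779256567680+479·136591·4882719303976413809 = 638924220926583633867571201,  y_4 = 2989440·4882719303976413809+136591·106863529779256567680 = 29193192792157684333155840
k=5:  x_5 = 2989440·638924220926583633867571201+479·136591·29193192792157684333155840 = 3820051246013425493328364845667200,  y_5 = 2989440·29193192792157684333155840+136591·638924220926583633867571201 = 174542596521170852986514812245391

2989440 136591
17873503027199 816661198080
106863529779256567680 4882719303976413809
638924220926583633867571201 29193192792157684333155840
3820051246013425493328364845667200 174542596521170852986514812245391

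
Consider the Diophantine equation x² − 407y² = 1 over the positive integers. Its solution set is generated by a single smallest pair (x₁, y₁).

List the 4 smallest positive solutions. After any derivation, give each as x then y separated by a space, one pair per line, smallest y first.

2663 132
14183137 703032
75539384999 3744348300
402322750321537 19942398342768

d=407: √d = [20; 5,1,2,1,5,40] (ℓ=6, even), read p_5/q_5
k=0  a_k=20  p_k/q_k = 20/1
k=1  a_k=5  p_k/q_k = 101/5
k=2  a_k=1  p_k/q_k = 121/6
k=3  a_k=2  p_k/q_k = 343/17
k=4  a_k=1  p_k/q_k = 464/23
k=5  a_k=5  p_k/q_k = 2663/132
fundamental: x₁=2663, y₁=132  (since 7091569 − 407·17424 = 1)
k=2:  x_2 = 2663·2663+407·132·132 = 14183137,  y_2 = 2663·132+132·2663 = 703032
k=3:  x_3 = 2663·14183137+407·132·703032 = 75539384999,  y_3 = 2663·703032+132·14183137 = 3744348300
k=4:  x_4 = 2663·75539384999+407·132·3744348300 = 402322750321537,  y_4 = 2663·3744348300+132·75539384999 = 19942398342768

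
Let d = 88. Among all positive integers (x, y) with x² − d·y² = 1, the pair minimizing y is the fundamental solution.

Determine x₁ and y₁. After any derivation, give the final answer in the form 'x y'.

√88 = [9; 2,1,1,1,2,18, …], period ℓ=6 (even) → k=5
k=0  a_k=9  p_k/q_k = 9/1
k=1  a_k=2  p_k/q_k = 19/2
…
k=3  a_k=1  p_k/q_k = 47/5
k=4  a_k=1  p_k/q_k = 75/8
k=5  a_k=2  p_k/q_k = 197/21
(x₁, y₁) = (197, 21);  197² − 88·21² = 1 ✓

197 21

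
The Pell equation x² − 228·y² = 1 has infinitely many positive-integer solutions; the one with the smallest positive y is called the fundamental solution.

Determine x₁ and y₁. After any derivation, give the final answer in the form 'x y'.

√228 → a₀=15, period (10,30); ℓ=2 even so k=1
i=0: a=15 ⇒ p=15, q=1
i=1: a=10 ⇒ p=151, q=10
→ (151, 10).  Check: 151²=22801, 228·10²=22800, difference 1.

151 10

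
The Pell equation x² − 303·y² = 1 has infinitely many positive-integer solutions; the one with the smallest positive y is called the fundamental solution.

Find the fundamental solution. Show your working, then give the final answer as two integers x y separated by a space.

2524 145

d=303: √d = [17; 2,2,5,2,2,34] (ℓ=6, even), read p_5/q_5
i=0: a=17 ⇒ p=17, q=1
…
i=2: a=2 ⇒ p=87, q=5
…
i=4: a=2 ⇒ p=1027, q=59
i=5: a=2 ⇒ p=2524, q=145
fundamental: x₁=2524, y₁=145  (since 6370576 − 303·21025 = 1)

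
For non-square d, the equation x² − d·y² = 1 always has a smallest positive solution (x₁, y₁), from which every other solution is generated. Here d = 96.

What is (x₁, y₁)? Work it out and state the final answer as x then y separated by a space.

d=96: √d = [9; 1,3,1,18] (ℓ=4, even), read p_3/q_3
a_0=9:  p_0=9·1+0=9,  q_0=9·0+1=1
a_1=1:  p_1=1·9+1=10,  q_1=1·1+0=1
a_2=3:  p_2=3·10+9=39,  q_2=3·1+1=4
a_3=1:  p_3=1·39+10=49,  q_3=1·4+1=5
fundamental: x₁=49, y₁=5  (since 2401 − 96·25 = 1)

49 5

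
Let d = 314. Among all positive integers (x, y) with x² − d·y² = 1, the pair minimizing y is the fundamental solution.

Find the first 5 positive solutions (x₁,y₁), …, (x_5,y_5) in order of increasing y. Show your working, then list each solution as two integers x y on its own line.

392499 22150
308110930001 17387705700
241866463828532499 13649314199066450
189864690372162243720001 10714684347621377411400
149043402212524750531884812499 8411005783500436710995110750

d=314: √d = [17; 1,2,1,1,2,1,34] (ℓ=7, odd), read p_13/q_13
step 0: (17, 1)  from 17·(1,0) + (0,1)
…
step 2: (53, 3)  from 2·(18,1) + (17,1)
step 3: (71, 4)  from 1·(53,3) + (18,1)
…
step 6: (443, 25)  from 1·(319,18) + (124,7)
step 7: (15381, 868)  from 34·(443,25) + (319,18)
step 8: (15824, 893)  from 1·(15381,868) + (443,25)
…
step 12: (282617, 15949)  from 2·(109882,6201) + (62853,3547)
step 13: (392499, 22150)  from 1·(282617,15949) + (109882,6201)
→ (392499, 22150).  Check: 392499²=154055465001, 314·22150²=154055465000, difference 1.
n=2: (392499,22150)∘(392499,22150) = (392499·392499+314·22150·22150, 392499·22150+22150·392499) = (308110930001,17387705700)
n=3: (308110930001,17387705700)∘(392499,22150) = (392499·308110930001+314·22150·17387705700, 392499·17387705700+22150·308110930001) = (241866463828532499,13649314199066450)
n=4: (241866463828532499,13649314199066450)∘(392499,22150) = (392499·241866463828532499+314·22150·13649314199066450, 392499·13649314199066450+22150·241866463828532499) = (189864690372162243720001,10714684347621377411400)
n=5: (189864690372162243720001,10714684347621377411400)∘(392499,22150) = (392499·189864690372162243720001+314·22150·10714684347621377411400, 392499·10714684347621377411400+22150·189864690372162243720001) = (149043402212524750531884812499,8411005783500436710995110750)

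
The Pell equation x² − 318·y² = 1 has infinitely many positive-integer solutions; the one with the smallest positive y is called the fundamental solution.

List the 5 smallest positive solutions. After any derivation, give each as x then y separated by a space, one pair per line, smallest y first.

107 6
22897 1284
4899851 274770
1048545217 58799496
224383776587 12582817374

d=318: √d = [17; 1,4,1,34] (ℓ=4, even), read p_3/q_3
i=0: a=17 ⇒ p=17, q=1
…
i=2: a=4 ⇒ p=89, q=5
i=3: a=1 ⇒ p=107, q=6
fundamental: x₁=107, y₁=6  (since 11449 − 318·36 = 1)
(x_2, y_2) = (107·107 + 318·6·6, 107·6 + 6·107) = (22897, 1284)
(x_3, y_3) = (107·22897 + 318·6·1284, 107·1284 + 6·22897) = (4899851, 274770)
(x_4, y_4) = (107·4899851 + 318·6·274770, 107·274770 + 6·4899851) = (1048545217, 58799496)
(x_5, y_5) = (107·1048545217 + 318·6·58799496, 107·58799496 + 6·1048545217) = (224383776587, 12582817374)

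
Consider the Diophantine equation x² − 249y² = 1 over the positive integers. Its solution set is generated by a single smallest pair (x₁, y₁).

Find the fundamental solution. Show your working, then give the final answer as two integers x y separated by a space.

8553815 542076

d=249: √d = [15; 1,3,1,1,5,…,3,1,30] (ℓ=16, even), read p_15/q_15
a_0=15:  p_0=15·1+0=15,  q_0=15·0+1=1
a_1=1:  p_1=1·15+1=16,  q_1=1·1+0=1
a_2=3:  p_2=3·16+15=63,  q_2=3·1+1=4
a_3=1:  p_3=1·63+16=79,  q_3=1·4+1=5
…
a_5=5:  p_5=5·142+79=789,  q_5=5·9+5=50
a_6=1:  p_6=1·789+142=931,  q_6=1·50+9=59
a_7=3:  p_7=3·931+789=3582,  q_7=3·59+50=227
…
a_11=5:  p_11=5·150586+113835=866765,  q_11=5·9543+7214=54929
a_12=1:  p_12=1·866765+150586=1017351,  q_12=1·54929+9543=64472
…
a_14=3:  p_14=3·1884116+1017351=6669699,  q_14=3·119401+64472=422675
a_15=1:  p_15=1·6669699+1884116=8553815,  q_15=1·422675+119401=542076
fundamental: x₁=8553815, y₁=542076  (since 73167751054225 − 249·293846389776 = 1)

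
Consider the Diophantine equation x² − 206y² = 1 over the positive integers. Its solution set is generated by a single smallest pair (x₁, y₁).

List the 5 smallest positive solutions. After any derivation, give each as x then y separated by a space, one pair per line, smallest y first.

59535 4148
7088832449 493902360
844067279642895 58808954001052
100503090979990675201 7002382152411359280
11966903042143422416540175 833773642828811595468548

[14; 2,1,5,14,5,1,2,28] for √206; ℓ=8 ⇒ convergent index 7
i=0: a=14 ⇒ p=14, q=1
i=1: a=2 ⇒ p=29, q=2
i=2: a=1 ⇒ p=43, q=3
i=3: a=5 ⇒ p=244, q=17
i=4: a=14 ⇒ p=3459, q=241
i=5: a=5 ⇒ p=17539, q=1222
i=6: a=1 ⇒ p=20998, q=1463
i=7: a=2 ⇒ p=59535, q=4148
fundamental: x₁=59535, y₁=4148  (since 3544416225 − 206·17205904 = 1)
k=2:  x_2 = 59535·59535+206·4148·4148 = 7088832449,  y_2 = 59535·4148+4148·59535 = 493902360
k=3:  x_3 = 59535·7088832449+206·4148·493902360 = 844067279642895,  y_3 = 59535·493902360+4148·7088832449 = 58808954001052
k=4:  x_4 = 59535·844067279642895+206·4148·58808954001052 = 100503090979990675201,  y_4 = 59535·58808954001052+4148·844067279642895 = 7002382152411359280
k=5:  x_5 = 59535·100503090979990675201+206·4148·7002382152411359280 = 11966903042143422416540175,  y_5 = 59535·7002382152411359280+4148·100503090979990675201 = 833773642828811595468548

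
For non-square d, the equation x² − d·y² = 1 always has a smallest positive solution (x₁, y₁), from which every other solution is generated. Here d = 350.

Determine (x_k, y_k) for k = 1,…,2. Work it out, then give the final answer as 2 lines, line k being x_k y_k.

d=350: √d = [18; 1,2,2,2,1,36] (ℓ=6, even), read p_5/q_5
k=0  a_k=18  p_k/q_k = 18/1
…
k=2  a_k=2  p_k/q_k = 56/3
…
k=4  a_k=2  p_k/q_k = 318/17
k=5  a_k=1  p_k/q_k = 449/24
fundamental: x₁=449, y₁=24  (since 201601 − 350·576 = 1)
(449+24√350)^2 = 403201 + 21552√350

449 24
403201 21552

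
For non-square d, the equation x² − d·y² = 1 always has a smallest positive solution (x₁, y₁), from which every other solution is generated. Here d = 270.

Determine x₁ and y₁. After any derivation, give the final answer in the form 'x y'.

5291 322

√270 = [16; 2,3,6,3,2,32, …], period ℓ=6 (even) → k=5
a_0=16:  p_0=16·1+0=16,  q_0=16·0+1=1
a_1=2:  p_1=2·16+1=33,  q_1=2·1+0=2
…
a_4=3:  p_4=3·723+115=2284,  q_4=3·44+7=139
a_5=2:  p_5=2·2284+723=5291,  q_5=2·139+44=322
(x₁, y₁) = (5291, 322);  5291² − 270·322² = 1 ✓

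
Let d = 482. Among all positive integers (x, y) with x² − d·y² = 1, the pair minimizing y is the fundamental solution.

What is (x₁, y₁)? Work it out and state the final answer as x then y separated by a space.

d=482: √d = [21; 1,20,1,42] (ℓ=4, even), read p_3/q_3
i=0: a=21 ⇒ p=21, q=1
…
i=2: a=20 ⇒ p=461, q=21
i=3: a=1 ⇒ p=483, q=22
fundamental: x₁=483, y₁=22  (since 233289 − 482·484 = 1)

483 22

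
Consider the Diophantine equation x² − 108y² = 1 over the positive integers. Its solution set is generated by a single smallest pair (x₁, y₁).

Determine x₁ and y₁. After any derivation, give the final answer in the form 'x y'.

√108 = [10; 2,1,1,4,1,1,2,20, …], period ℓ=8 (even) → k=7
a_0=10:  p_0=10·1+0=10,  q_0=10·0+1=1
…
a_3=1:  p_3=1·31+21=52,  q_3=1·3+2=5
a_4=4:  p_4=4·52+31=239,  q_4=4·5+3=23
…
a_6=1:  p_6=1·291+239=530,  q_6=1·28+23=51
a_7=2:  p_7=2·530+291=1351,  q_7=2·51+28=130
fundamental: x₁=1351, y₁=130  (since 1825201 − 108·16900 = 1)

1351 130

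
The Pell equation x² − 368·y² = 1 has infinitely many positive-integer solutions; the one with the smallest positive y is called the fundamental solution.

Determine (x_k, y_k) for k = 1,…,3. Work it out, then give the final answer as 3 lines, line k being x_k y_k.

1151 60
2649601 138120
6099380351 317952180

[19; 5,2,5,38] for √368; ℓ=4 ⇒ convergent index 3
i=0: a=19 ⇒ p=19, q=1
…
i=2: a=2 ⇒ p=211, q=11
i=3: a=5 ⇒ p=1151, q=60
fundamental: x₁=1151, y₁=60  (since 1324801 − 368·3600 = 1)
n=2: (1151,60)∘(1151,60) = (1151·1151+368·60·60, 1151·60+60·1151) = (2649601,138120)
n=3: (2649601,138120)∘(1151,60) = (1151·2649601+368·60·138120, 1151·138120+60·2649601) = (6099380351,317952180)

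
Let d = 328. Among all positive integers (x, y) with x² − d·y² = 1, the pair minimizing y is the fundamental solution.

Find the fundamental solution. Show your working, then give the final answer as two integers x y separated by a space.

163 9

√328 = [18; 9,36, …], period ℓ=2 (even) → k=1
i=0: a=18 ⇒ p=18, q=1
i=1: a=9 ⇒ p=163, q=9
(x₁, y₁) = (163, 9);  163² − 328·9² = 1 ✓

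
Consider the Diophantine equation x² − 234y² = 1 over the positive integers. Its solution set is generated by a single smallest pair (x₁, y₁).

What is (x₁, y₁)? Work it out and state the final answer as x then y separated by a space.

√234 → a₀=15, period (3,2,1,2,1,2,3,30); ℓ=8 even so k=7
step 0: (15, 1)  from 15·(1,0) + (0,1)
…
step 2: (107, 7)  from 2·(46,3) + (15,1)
…
step 4: (413, 27)  from 2·(153,10) + (107,7)
step 5: (566, 37)  from 1·(413,27) + (153,10)
step 6: (1545, 101)  from 2·(566,37) + (413,27)
step 7: (5201, 340)  from 3·(1545,101) + (566,37)
fundamental: x₁=5201, y₁=340  (since 27050401 − 234·115600 = 1)

5201 340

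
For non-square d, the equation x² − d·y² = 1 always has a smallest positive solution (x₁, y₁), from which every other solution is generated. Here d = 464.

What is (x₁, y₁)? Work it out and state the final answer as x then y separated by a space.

d=464: √d = [21; 1,1,5,1,1,1,5,1,1,42] (ℓ=10, even), read p_9/q_9
step 0: (21, 1)  from 21·(1,0) + (0,1)
…
step 5: (517, 24)  from 1·(280,13) + (237,11)
…
step 8: (5299, 246)  from 1·(4502,209) + (797,37)
step 9: (9801, 455)  from 1·(5299,246) + (4502,209)
fundamental: x₁=9801, y₁=455  (since 96059601 − 464·207025 = 1)

9801 455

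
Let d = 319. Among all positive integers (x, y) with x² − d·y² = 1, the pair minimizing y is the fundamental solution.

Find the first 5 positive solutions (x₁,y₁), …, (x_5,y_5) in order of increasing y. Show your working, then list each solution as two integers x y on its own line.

12901780 722361
332911854336799 18639485405160
8590311008090840302660 480965080021169647239
221660605515932150288251132801 12410611300231033623224965680
5719632734066677605580897309458268900 320237953322189008993822774252173561

√319 → a₀=17, period (1,6,5,1,4,…,6,1,34); ℓ=14 even so k=13
a_0=17:  p_0=17·1+0=17,  q_0=17·0+1=1
…
a_3=5:  p_3=5·125+18=643,  q_3=5·7+1=36
…
a_11=5:  p_11=5·309613+250816=1798881,  q_11=5·17335+14043=100718
a_12=6:  p_12=6·1798881+309613=11102899,  q_12=6·100718+17335=621643
a_13=1:  p_13=1·11102899+1798881=12901780,  q_13=1·621643+100718=722361
→ (12901780, 722361).  Check: 12901780²=166455927168400, 319·722361²=166455927168399, difference 1.
(12901780+722361√319)^2 = 332911854336799 + 18639485405160√319
(12901780+722361√319)^3 = 8590311008090840302660 + 480965080021169647239√319
(12901780+722361√319)^4 = 221660605515932150288251132801 + 12410611300231033623224965680√319
(12901780+722361√319)^5 = 5719632734066677605580897309458268900 + 320237953322189008993822774252173561√319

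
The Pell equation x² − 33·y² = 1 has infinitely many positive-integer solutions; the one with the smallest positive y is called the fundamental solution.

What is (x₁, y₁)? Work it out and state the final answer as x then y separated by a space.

23 4

[5; 1,2,1,10] for √33; ℓ=4 ⇒ convergent index 3
i=0: a=5 ⇒ p=5, q=1
i=1: a=1 ⇒ p=6, q=1
i=2: a=2 ⇒ p=17, q=3
i=3: a=1 ⇒ p=23, q=4
(x₁, y₁) = (23, 4);  23² − 33·4² = 1 ✓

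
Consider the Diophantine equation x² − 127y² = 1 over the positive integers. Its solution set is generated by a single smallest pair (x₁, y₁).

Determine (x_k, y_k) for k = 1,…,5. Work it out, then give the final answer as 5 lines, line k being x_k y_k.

√127 → a₀=11, period (3,1,2,2,7,11,7,2,2,1,3,22); ℓ=12 even so k=11
k=0  a_k=11  p_k/q_k = 11/1
…
k=2  a_k=1  p_k/q_k = 45/4
k=3  a_k=2  p_k/q_k = 124/11
…
k=7  a_k=7  p_k/q_k = 171701/15236
k=8  a_k=2  p_k/q_k = 367620/32621
k=9  a_k=2  p_k/q_k = 906941/80478
k=10  a_k=1  p_k/q_k = 1274561/113099
k=11  a_k=3  p_k/q_k = 4730624/419775
(x₁, y₁) = (4730624, 419775);  4730624² − 127·419775² = 1 ✓
(x_2, y_2) = (4730624·4730624 + 127·419775·419775, 4730624·419775 + 419775·4730624) = (44757606858751, 3971595379200)
(x_3, y_3) = (4730624·44757606858751 + 127·419775·3971595379200, 4730624·3971595379200 + 419775·44757606858751) = (423462818377139450624, 37576248838264821825)
(x_4, y_4) = (4730624·423462818377139450624 + 127·419775·37576248838264821825, 4730624·37576248838264821825 + 419775·423462818377139450624) = (4006486743445029115330560001, 355518209168531397366758400)
(x_5, y_5) = (4730624·4006486743445029115330560001 + 127·419775·355518209168531397366758400, 4730624·355518209168531397366758400 + 419775·4006486743445029115330560001) = (37906364688445371364544653008890624, 3363645945459311770024609913661375)

4730624 419775
44757606858751 3971595379200
423462818377139450624 37576248838264821825
4006486743445029115330560001 355518209168531397366758400
37906364688445371364544653008890624 3363645945459311770024609913661375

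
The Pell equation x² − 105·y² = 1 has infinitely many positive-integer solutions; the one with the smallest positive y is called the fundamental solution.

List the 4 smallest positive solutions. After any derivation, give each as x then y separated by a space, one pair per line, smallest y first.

[10; 4,20] for √105; ℓ=2 ⇒ convergent index 1
step 0: (10, 1)  from 10·(1,0) + (0,1)
step 1: (41, 4)  from 4·(10,1) + (1,0)
(x₁, y₁) = (41, 4);  41² − 105·4² = 1 ✓
(x_2, y_2) = (41·41 + 105·4·4, 41·4 + 4·41) = (3361, 328)
(x_3, y_3) = (41·3361 + 105·4·328, 41·328 + 4·3361) = (275561, 26892)
(x_4, y_4) = (41·275561 + 105·4·26892, 41·26892 + 4·275561) = (22592641, 2204816)

41 4
3361 328
275561 26892
22592641 2204816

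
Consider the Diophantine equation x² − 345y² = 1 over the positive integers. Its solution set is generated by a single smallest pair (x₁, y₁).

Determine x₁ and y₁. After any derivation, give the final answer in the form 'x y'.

√345 → a₀=18, period (1,1,2,1,6,1,2,1,1,36); ℓ=10 even so k=9
a_0=18:  p_0=18·1+0=18,  q_0=18·0+1=1
…
a_2=1:  p_2=1·19+18=37,  q_2=1·1+1=2
…
a_7=2:  p_7=2·1003+873=2879,  q_7=2·54+47=155
a_8=1:  p_8=1·2879+1003=3882,  q_8=1·155+54=209
a_9=1:  p_9=1·3882+2879=6761,  q_9=1·209+155=364
fundamental: x₁=6761, y₁=364  (since 45711121 − 345·132496 = 1)

6761 364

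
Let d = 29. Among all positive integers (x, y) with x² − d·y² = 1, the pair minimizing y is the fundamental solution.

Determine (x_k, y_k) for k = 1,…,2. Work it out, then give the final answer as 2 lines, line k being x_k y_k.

9801 1820
192119201 35675640

d=29: √d = [5; 2,1,1,2,10] (ℓ=5, odd), read p_9/q_9
i=0: a=5 ⇒ p=5, q=1
i=1: a=2 ⇒ p=11, q=2
…
i=3: a=1 ⇒ p=27, q=5
i=4: a=2 ⇒ p=70, q=13
i=5: a=10 ⇒ p=727, q=135
i=6: a=2 ⇒ p=1524, q=283
i=7: a=1 ⇒ p=2251, q=418
i=8: a=1 ⇒ p=3775, q=701
i=9: a=2 ⇒ p=9801, q=1820
→ (9801, 1820).  Check: 9801²=96059601, 29·1820²=96059600, difference 1.
k=2:  x_2 = 9801·9801+29·1820·1820 = 192119201,  y_2 = 9801·1820+1820·9801 = 35675640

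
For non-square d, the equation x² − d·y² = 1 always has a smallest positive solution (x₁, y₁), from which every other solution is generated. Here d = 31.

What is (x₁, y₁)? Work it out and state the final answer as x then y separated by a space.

d=31: √d = [5; 1,1,3,5,3,1,1,10] (ℓ=8, even), read p_7/q_7
i=0: a=5 ⇒ p=5, q=1
i=1: a=1 ⇒ p=6, q=1
i=2: a=1 ⇒ p=11, q=2
i=3: a=3 ⇒ p=39, q=7
i=4: a=5 ⇒ p=206, q=37
i=5: a=3 ⇒ p=657, q=118
i=6: a=1 ⇒ p=863, q=155
i=7: a=1 ⇒ p=1520, q=273
fundamental: x₁=1520, y₁=273  (since 2310400 − 31·74529 = 1)

1520 273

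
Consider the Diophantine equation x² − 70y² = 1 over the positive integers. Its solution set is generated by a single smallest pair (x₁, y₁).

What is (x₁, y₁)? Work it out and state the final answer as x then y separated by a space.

251 30

[8; 2,1,2,1,2,16] for √70; ℓ=6 ⇒ convergent index 5
step 0: (8, 1)  from 8·(1,0) + (0,1)
step 1: (17, 2)  from 2·(8,1) + (1,0)
step 2: (25, 3)  from 1·(17,2) + (8,1)
step 3: (67, 8)  from 2·(25,3) + (17,2)
step 4: (92, 11)  from 1·(67,8) + (25,3)
step 5: (251, 30)  from 2·(92,11) + (67,8)
→ (251, 30).  Check: 251²=63001, 70·30²=63000, difference 1.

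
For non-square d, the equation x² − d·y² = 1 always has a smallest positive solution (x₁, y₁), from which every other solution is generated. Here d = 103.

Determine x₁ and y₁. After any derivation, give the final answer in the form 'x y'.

√103 → a₀=10, period (6,1,2,1,1,9,1,1,2,1,6,20); ℓ=12 even so k=11
a_0=10:  p_0=10·1+0=10,  q_0=10·0+1=1
a_1=6:  p_1=6·10+1=61,  q_1=6·1+0=6
…
a_5=1:  p_5=1·274+203=477,  q_5=1·27+20=47
a_6=9:  p_6=9·477+274=4567,  q_6=9·47+27=450
a_7=1:  p_7=1·4567+477=5044,  q_7=1·450+47=497
a_8=1:  p_8=1·5044+4567=9611,  q_8=1·497+450=947
…
a_10=1:  p_10=1·24266+9611=33877,  q_10=1·2391+947=3338
a_11=6:  p_11=6·33877+24266=227528,  q_11=6·3338+2391=22419
fundamental: x₁=227528, y₁=22419  (since 51768990784 − 103·502611561 = 1)

227528 22419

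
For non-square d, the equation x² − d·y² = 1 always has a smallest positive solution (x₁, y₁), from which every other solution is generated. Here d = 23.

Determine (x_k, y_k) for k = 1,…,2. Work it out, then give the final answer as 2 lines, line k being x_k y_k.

24 5
1151 240

d=23: √d = [4; 1,3,1,8] (ℓ=4, even), read p_3/q_3
k=0  a_k=4  p_k/q_k = 4/1
k=1  a_k=1  p_k/q_k = 5/1
k=2  a_k=3  p_k/q_k = 19/4
k=3  a_k=1  p_k/q_k = 24/5
fundamental: x₁=24, y₁=5  (since 576 − 23·25 = 1)
(x_2, y_2) = (24·24 + 23·5·5, 24·5 + 5·24) = (1151, 240)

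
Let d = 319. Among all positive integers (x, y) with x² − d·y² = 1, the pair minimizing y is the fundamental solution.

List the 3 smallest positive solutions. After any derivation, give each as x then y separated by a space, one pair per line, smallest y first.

12901780 722361
332911854336799 18639485405160
8590311008090840302660 480965080021169647239

[17; 1,6,5,1,4,…,6,1,34] for √319; ℓ=14 ⇒ convergent index 13
step 0: (17, 1)  from 17·(1,0) + (0,1)
…
step 2: (125, 7)  from 6·(18,1) + (17,1)
step 3: (643, 36)  from 5·(125,7) + (18,1)
step 4: (768, 43)  from 1·(643,36) + (125,7)
step 5: (3715, 208)  from 4·(768,43) + (643,36)
step 6: (11913, 667)  from 3·(3715,208) + (768,43)
…
step 8: (58797, 3292)  from 3·(15628,875) + (11913,667)
step 9: (250816, 14043)  from 4·(58797,3292) + (15628,875)
step 10: (309613, 17335)  from 1·(250816,14043) + (58797,3292)
…
step 12: (11102899, 621643)  from 6·(1798881,100718) + (309613,17335)
step 13: (12901780, 722361)  from 1·(11102899,621643) + (1798881,100718)
fundamental: x₁=12901780, y₁=722361  (since 166455927168400 − 319·521805414321 = 1)
k=2:  x_2 = 12901780·12901780+319·722361·722361 = 332911854336799,  y_2 = 12901780·722361+722361·12901780 = 18639485405160
k=3:  x_3 = 12901780·332911854336799+319·722361·18639485405160 = 8590311008090840302660,  y_3 = 12901780·18639485405160+722361·332911854336799 = 480965080021169647239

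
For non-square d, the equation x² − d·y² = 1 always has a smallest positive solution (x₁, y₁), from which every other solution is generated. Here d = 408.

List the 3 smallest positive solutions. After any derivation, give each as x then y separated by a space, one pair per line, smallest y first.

101 5
20401 1010
4120901 204015

[20; 5,40] for √408; ℓ=2 ⇒ convergent index 1
step 0: (20, 1)  from 20·(1,0) + (0,1)
step 1: (101, 5)  from 5·(20,1) + (1,0)
fundamental: x₁=101, y₁=5  (since 10201 − 408·25 = 1)
(x_2, y_2) = (101·101 + 408·5·5, 101·5 + 5·101) = (20401, 1010)
(x_3, y_3) = (101·20401 + 408·5·1010, 101·1010 + 5·20401) = (4120901, 204015)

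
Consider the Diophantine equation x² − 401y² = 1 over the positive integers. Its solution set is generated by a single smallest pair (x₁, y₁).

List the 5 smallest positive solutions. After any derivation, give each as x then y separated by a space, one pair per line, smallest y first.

√401 = [20; 40, …], period ℓ=1 (odd) → k=1
step 0: (20, 1)  from 20·(1,0) + (0,1)
step 1: (801, 40)  from 40·(20,1) + (1,0)
(x₁, y₁) = (801, 40);  801² − 401·40² = 1 ✓
k=2:  x_2 = 801·801+401·40·40 = 1283201,  y_2 = 801·40+40·801 = 64080
k=3:  x_3 = 801·1283201+401·40·64080 = 2055687201,  y_3 = 801·64080+40·1283201 = 102656120
k=4:  x_4 = 801·2055687201+401·40·102656120 = 3293209612801,  y_4 = 801·102656120+40·2055687201 = 164455040160
k=5:  x_5 = 801·3293209612801+401·40·164455040160 = 5275719744020001,  y_5 = 801·164455040160+40·3293209612801 = 263456871680200

801 40
1283201 64080
2055687201 102656120
3293209612801 164455040160
5275719744020001 263456871680200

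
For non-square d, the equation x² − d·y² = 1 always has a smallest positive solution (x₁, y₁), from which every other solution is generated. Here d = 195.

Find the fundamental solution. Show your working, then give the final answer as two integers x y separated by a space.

14 1

d=195: √d = [13; 1,26] (ℓ=2, even), read p_1/q_1
step 0: (13, 1)  from 13·(1,0) + (0,1)
step 1: (14, 1)  from 1·(13,1) + (1,0)
fundamental: x₁=14, y₁=1  (since 196 − 195·1 = 1)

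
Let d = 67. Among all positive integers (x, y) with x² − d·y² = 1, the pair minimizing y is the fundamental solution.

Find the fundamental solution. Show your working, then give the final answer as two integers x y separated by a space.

48842 5967

√67 → a₀=8, period (5,2,1,1,7,1,1,2,5,16); ℓ=10 even so k=9
a_0=8:  p_0=8·1+0=8,  q_0=8·0+1=1
…
a_5=7:  p_5=7·221+131=1678,  q_5=7·27+16=205
…
a_8=2:  p_8=2·3577+1899=9053,  q_8=2·437+232=1106
a_9=5:  p_9=5·9053+3577=48842,  q_9=5·1106+437=5967
(x₁, y₁) = (48842, 5967);  48842² − 67·5967² = 1 ✓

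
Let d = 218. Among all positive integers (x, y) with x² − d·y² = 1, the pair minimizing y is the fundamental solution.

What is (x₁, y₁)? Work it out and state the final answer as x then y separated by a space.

126003 8534

[14; 1,3,3,1,28] for √218; ℓ=5 ⇒ convergent index 9
i=0: a=14 ⇒ p=14, q=1
i=1: a=1 ⇒ p=15, q=1
…
i=3: a=3 ⇒ p=192, q=13
i=4: a=1 ⇒ p=251, q=17
i=5: a=28 ⇒ p=7220, q=489
…
i=7: a=3 ⇒ p=29633, q=2007
i=8: a=3 ⇒ p=96370, q=6527
i=9: a=1 ⇒ p=126003, q=8534
→ (126003, 8534).  Check: 126003²=15876756009, 218·8534²=15876756008, difference 1.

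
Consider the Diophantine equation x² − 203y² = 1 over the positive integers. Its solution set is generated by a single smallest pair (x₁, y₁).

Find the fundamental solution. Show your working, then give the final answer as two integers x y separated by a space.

57 4

√203 → a₀=14, period (4,28); ℓ=2 even so k=1
step 0: (14, 1)  from 14·(1,0) + (0,1)
step 1: (57, 4)  from 4·(14,1) + (1,0)
fundamental: x₁=57, y₁=4  (since 3249 − 203·16 = 1)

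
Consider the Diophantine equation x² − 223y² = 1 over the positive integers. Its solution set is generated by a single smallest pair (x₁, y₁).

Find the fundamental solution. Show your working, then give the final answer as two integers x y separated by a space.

d=223: √d = [14; 1,13,1,28] (ℓ=4, even), read p_3/q_3
i=0: a=14 ⇒ p=14, q=1
…
i=2: a=13 ⇒ p=209, q=14
i=3: a=1 ⇒ p=224, q=15
fundamental: x₁=224, y₁=15  (since 50176 − 223·225 = 1)

224 15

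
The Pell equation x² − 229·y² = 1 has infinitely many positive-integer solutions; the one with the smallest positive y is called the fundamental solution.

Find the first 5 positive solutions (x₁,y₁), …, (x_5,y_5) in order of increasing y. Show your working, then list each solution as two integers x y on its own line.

5848201 386460
68402909872801 4520191516920
800067931842043513801 52869977098885735380
9357916158133073035999171201 618388505879356792878585840
109453949267819191656474935990205001 7232920556944267680961578290412300

[15; 7,1,1,7,30] for √229; ℓ=5 ⇒ convergent index 9
step 0: (15, 1)  from 15·(1,0) + (0,1)
…
step 2: (121, 8)  from 1·(106,7) + (15,1)
…
step 6: (362399, 23948)  from 7·(51527,3405) + (1710,113)
step 7: (413926, 27353)  from 1·(362399,23948) + (51527,3405)
step 8: (776325, 51301)  from 1·(413926,27353) + (362399,23948)
step 9: (5848201, 386460)  from 7·(776325,51301) + (413926,27353)
→ (5848201, 386460).  Check: 5848201²=34201454936401, 229·386460²=34201454936400, difference 1.
(x_2, y_2) = (5848201·5848201 + 229·386460·386460, 5848201·386460 + 386460·5848201) = (68402909872801, 4520191516920)
(x_3, y_3) = (5848201·68402909872801 + 229·386460·4520191516920, 5848201·4520191516920 + 386460·68402909872801) = (800067931842043513801, 52869977098885735380)
(x_4, y_4) = (5848201·800067931842043513801 + 229·386460·52869977098885735380, 5848201·52869977098885735380 + 386460·800067931842043513801) = (9357916158133073035999171201, 618388505879356792878585840)
(x_5, y_5) = (5848201·9357916158133073035999171201 + 229·386460·618388505879356792878585840, 5848201·618388505879356792878585840 + 386460·9357916158133073035999171201) = (109453949267819191656474935990205001, 7232920556944267680961578290412300)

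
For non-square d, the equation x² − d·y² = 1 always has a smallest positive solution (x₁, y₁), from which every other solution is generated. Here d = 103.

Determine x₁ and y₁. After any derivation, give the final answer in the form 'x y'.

[10; 6,1,2,1,1,9,1,1,2,1,6,20] for √103; ℓ=12 ⇒ convergent index 11
i=0: a=10 ⇒ p=10, q=1
…
i=2: a=1 ⇒ p=71, q=7
…
i=6: a=9 ⇒ p=4567, q=450
…
i=8: a=1 ⇒ p=9611, q=947
…
i=10: a=1 ⇒ p=33877, q=3338
i=11: a=6 ⇒ p=227528, q=22419
(x₁, y₁) = (227528, 22419);  227528² − 103·22419² = 1 ✓

227528 22419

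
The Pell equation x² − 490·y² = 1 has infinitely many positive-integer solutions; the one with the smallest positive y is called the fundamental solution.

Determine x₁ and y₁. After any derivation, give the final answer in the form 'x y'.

[22; 7,2,1,4,4,4,1,2,7,44] for √490; ℓ=10 ⇒ convergent index 9
k=0  a_k=22  p_k/q_k = 22/1
k=1  a_k=7  p_k/q_k = 155/7
k=2  a_k=2  p_k/q_k = 332/15
…
k=4  a_k=4  p_k/q_k = 2280/103
…
k=6  a_k=4  p_k/q_k = 40708/1839
…
k=8  a_k=2  p_k/q_k = 141338/6385
k=9  a_k=7  p_k/q_k = 1039681/46968
fundamental: x₁=1039681, y₁=46968  (since 1080936581761 − 490·2205993024 = 1)

1039681 46968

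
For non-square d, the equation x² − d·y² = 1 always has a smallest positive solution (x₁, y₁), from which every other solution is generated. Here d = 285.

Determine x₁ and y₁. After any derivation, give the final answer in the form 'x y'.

2431 144

d=285: √d = [16; 1,7,2,7,1,32] (ℓ=6, even), read p_5/q_5
k=0  a_k=16  p_k/q_k = 16/1
k=1  a_k=1  p_k/q_k = 17/1
k=2  a_k=7  p_k/q_k = 135/8
k=3  a_k=2  p_k/q_k = 287/17
k=4  a_k=7  p_k/q_k = 2144/127
k=5  a_k=1  p_k/q_k = 2431/144
(x₁, y₁) = (2431, 144);  2431² − 285·144² = 1 ✓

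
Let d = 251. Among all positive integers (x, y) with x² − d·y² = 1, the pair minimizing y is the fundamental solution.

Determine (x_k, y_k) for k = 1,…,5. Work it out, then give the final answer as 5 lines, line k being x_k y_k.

√251 = [15; 1,5,2,1,2,…,5,1,30, …], period ℓ=14 (even) → k=13
a_0=15:  p_0=15·1+0=15,  q_0=15·0+1=1
…
a_4=1:  p_4=1·206+95=301,  q_4=1·13+6=19
a_5=2:  p_5=2·301+206=808,  q_5=2·19+13=51
…
a_8=2:  p_8=2·29563+1917=61043,  q_8=2·1866+121=3853
a_9=2:  p_9=2·61043+29563=151649,  q_9=2·3853+1866=9572
a_10=1:  p_10=1·151649+61043=212692,  q_10=1·9572+3853=13425
a_11=2:  p_11=2·212692+151649=577033,  q_11=2·13425+9572=36422
a_12=5:  p_12=5·577033+212692=3097857,  q_12=5·36422+13425=195535
a_13=1:  p_13=1·3097857+577033=3674890,  q_13=1·195535+36422=231957
fundamental: x₁=3674890, y₁=231957  (since 13504816512100 − 251·53804049849 = 1)
(3674890+231957√251)^2 = 27009633024199 + 1704832919460√251
(3674890+231957√251)^3 = 198514860608593651330 + 12530146894788486843√251
(3674890+231957√251)^4 = 1459040552203802437039183201 + 92093823044376819996025080√251
(3674890+231957√251)^5 = 10723627069776264560841239313394450 + 676869338735087333923490423995557√251

3674890 231957
27009633024199 1704832919460
198514860608593651330 12530146894788486843
1459040552203802437039183201 92093823044376819996025080
10723627069776264560841239313394450 676869338735087333923490423995557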